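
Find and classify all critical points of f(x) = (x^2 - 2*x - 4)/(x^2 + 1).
f'(x) = 2*(x^2 + 5*x - 1)/(x^4 + 2*x^2 + 1)

Solve f'(x) = 0:
  f'(x) = 2*(x^2 + 5*x - 1)/(x^2 + 1)^2; the denominator is positive wherever f is defined, so f'(x) = 0 ⇔ 2*x^2 + 10*x - 2 = 0.
  Factor: 2*x^2 + 10*x - 2 = 2*(x^2 + 5*x - 1); x^2 + 5*x - 1 = 0 has no rational roots; quadratic formula: x = (-5 ± √29)/2.
  ⇒ x = -sqrt(29)/2 - 5/2 ≈ -5.1926, -5/2 + sqrt(29)/2 ≈ 0.1926

f''(x) = 2*(-2*x^3 - 15*x^2 + 6*x + 5)/(x^6 + 3*x^4 + 3*x^2 + 1)
Second-derivative test at each critical point:
  f''(-5.1926) = -0.0138 < 0 → local maximum
  f''(0.1926) = 10.0138 > 0 → local minimum

Critical points: x = -sqrt(29)/2 - 5/2 ≈ -5.1926 (local maximum); x = -5/2 + sqrt(29)/2 ≈ 0.1926 (local minimum)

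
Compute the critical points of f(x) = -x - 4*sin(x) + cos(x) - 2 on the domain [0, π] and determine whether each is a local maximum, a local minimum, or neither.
f'(x) = -sin(x) - 4*cos(x) - 1

Solve f'(x) = 0 on [0, π]:
  f'(x) = 0 ⇔ -sin(x) - 4*cos(x) = 1. Write the left side as R·cos(x + φ) with R = √((-4)² + 1²) = sqrt(17), cos φ = -4*sqrt(17)/17, sin φ = sqrt(17)/17; then cos(x + φ) = sqrt(17)/17. Solve for x and keep the solutions lying in [0, π].
  ⇒ x = pi - atan(15/8) ≈ 2.0608

f''(x) = 4*sin(x) - cos(x)
Second-derivative test at each critical point:
  f''(2.0608) = 4 > 0 → local minimum

Critical points: x = pi - atan(15/8) ≈ 2.0608 (local minimum)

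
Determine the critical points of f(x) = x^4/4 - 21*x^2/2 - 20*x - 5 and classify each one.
f'(x) = x^3 - 21*x - 20

Solve f'(x) = 0:
  Factor: x^3 - 21*x - 20 = (x - 5)*(x + 1)*(x + 4) = 0.
  ⇒ x = -4, -1, 5

f''(x) = 3*x^2 - 21
Second-derivative test at each critical point:
  f''(-4) = 27 > 0 → local minimum
  f''(-1) = -18 < 0 → local maximum
  f''(5) = 54 > 0 → local minimum

Critical points: x = -4 (local minimum); x = -1 (local maximum); x = 5 (local minimum)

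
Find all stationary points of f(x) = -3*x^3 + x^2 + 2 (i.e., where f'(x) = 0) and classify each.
f'(x) = x*(2 - 9*x)

Solve f'(x) = 0:
  Factor: -9*x^2 + 2*x = -x*(9*x - 2) = 0.
  ⇒ x = 0, 2/9

f''(x) = 2 - 18*x
Second-derivative test at each critical point:
  f''(0) = 2 > 0 → local minimum
  f''(2/9) = -2 < 0 → local maximum

Critical points: x = 0 (local minimum); x = 2/9 (local maximum)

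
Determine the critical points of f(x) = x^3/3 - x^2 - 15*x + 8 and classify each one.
f'(x) = x^2 - 2*x - 15

Solve f'(x) = 0:
  Factor: x^2 - 2*x - 15 = (x - 5)*(x + 3) = 0.
  ⇒ x = -3, 5

f''(x) = 2*x - 2
Second-derivative test at each critical point:
  f''(-3) = -8 < 0 → local maximum
  f''(5) = 8 > 0 → local minimum

Critical points: x = -3 (local maximum); x = 5 (local minimum)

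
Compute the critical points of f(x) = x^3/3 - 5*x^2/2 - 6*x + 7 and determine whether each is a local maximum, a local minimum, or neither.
f'(x) = x^2 - 5*x - 6

Solve f'(x) = 0:
  Factor: x^2 - 5*x - 6 = (x - 6)*(x + 1) = 0.
  ⇒ x = -1, 6

f''(x) = 2*x - 5
Second-derivative test at each critical point:
  f''(-1) = -7 < 0 → local maximum
  f''(6) = 7 > 0 → local minimum

Critical points: x = -1 (local maximum); x = 6 (local minimum)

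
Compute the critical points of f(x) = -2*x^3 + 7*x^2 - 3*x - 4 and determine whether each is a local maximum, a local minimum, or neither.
f'(x) = -6*x^2 + 14*x - 3

Solve f'(x) = 0:
  6*x^2 - 14*x + 3 = 0 has no rational roots; quadratic formula: x = (14 ± √124)/12.
  ⇒ x = 7/6 - sqrt(31)/6 ≈ 0.2387, sqrt(31)/6 + 7/6 ≈ 2.0946

f''(x) = 14 - 12*x
Second-derivative test at each critical point:
  f''(0.2387) = 11.1355 > 0 → local minimum
  f''(2.0946) = -11.1355 < 0 → local maximum

Critical points: x = 7/6 - sqrt(31)/6 ≈ 0.2387 (local minimum); x = sqrt(31)/6 + 7/6 ≈ 2.0946 (local maximum)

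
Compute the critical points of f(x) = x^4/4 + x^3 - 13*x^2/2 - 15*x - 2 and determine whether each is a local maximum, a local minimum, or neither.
f'(x) = x^3 + 3*x^2 - 13*x - 15

Solve f'(x) = 0:
  Factor: x^3 + 3*x^2 - 13*x - 15 = (x - 3)*(x + 1)*(x + 5) = 0.
  ⇒ x = -5, -1, 3

f''(x) = 3*x^2 + 6*x - 13
Second-derivative test at each critical point:
  f''(-5) = 32 > 0 → local minimum
  f''(-1) = -16 < 0 → local maximum
  f''(3) = 32 > 0 → local minimum

Critical points: x = -5 (local minimum); x = -1 (local maximum); x = 3 (local minimum)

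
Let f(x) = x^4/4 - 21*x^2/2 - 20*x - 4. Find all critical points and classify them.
f'(x) = x^3 - 21*x - 20

Solve f'(x) = 0:
  Factor: x^3 - 21*x - 20 = (x - 5)*(x + 1)*(x + 4) = 0.
  ⇒ x = -4, -1, 5

f''(x) = 3*x^2 - 21
Second-derivative test at each critical point:
  f''(-4) = 27 > 0 → local minimum
  f''(-1) = -18 < 0 → local maximum
  f''(5) = 54 > 0 → local minimum

Critical points: x = -4 (local minimum); x = -1 (local maximum); x = 5 (local minimum)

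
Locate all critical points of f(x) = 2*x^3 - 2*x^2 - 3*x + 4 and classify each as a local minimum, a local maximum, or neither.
f'(x) = 6*x^2 - 4*x - 3

Solve f'(x) = 0:
  6*x^2 - 4*x - 3 = 0 has no rational roots; quadratic formula: x = (4 ± √88)/12.
  ⇒ x = 1/3 - sqrt(22)/6 ≈ -0.4484, 1/3 + sqrt(22)/6 ≈ 1.1151

f''(x) = 12*x - 4
Second-derivative test at each critical point:
  f''(-0.4484) = -9.3808 < 0 → local maximum
  f''(1.1151) = 9.3808 > 0 → local minimum

Critical points: x = 1/3 - sqrt(22)/6 ≈ -0.4484 (local maximum); x = 1/3 + sqrt(22)/6 ≈ 1.1151 (local minimum)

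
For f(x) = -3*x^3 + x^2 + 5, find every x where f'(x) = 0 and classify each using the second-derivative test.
f'(x) = x*(2 - 9*x)

Solve f'(x) = 0:
  Factor: -9*x^2 + 2*x = -x*(9*x - 2) = 0.
  ⇒ x = 0, 2/9

f''(x) = 2 - 18*x
Second-derivative test at each critical point:
  f''(0) = 2 > 0 → local minimum
  f''(2/9) = -2 < 0 → local maximum

Critical points: x = 0 (local minimum); x = 2/9 (local maximum)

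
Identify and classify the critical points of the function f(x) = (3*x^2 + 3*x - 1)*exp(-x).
f'(x) = (-3*x^2 + 3*x + 4)*exp(-x)

Solve f'(x) = 0:
  f'(x) = (-3*x^2 + 3*x + 4)·exp(-x) and exp(-x) > 0 for every x, so f'(x) = 0 ⇔ -3*x^2 + 3*x + 4 = 0.
  3*x^2 - 3*x - 4 = 0 has no rational roots; quadratic formula: x = (3 ± √57)/6.
  ⇒ x = 1/2 - sqrt(57)/6 ≈ -0.7583, 1/2 + sqrt(57)/6 ≈ 1.7583

f''(x) = (3*x^2 - 9*x - 1)*exp(-x)
Second-derivative test at each critical point:
  f''(-0.7583) = 16.1163 > 0 → local minimum
  f''(1.7583) = -1.3011 < 0 → local maximum

Critical points: x = 1/2 - sqrt(57)/6 ≈ -0.7583 (local minimum); x = 1/2 + sqrt(57)/6 ≈ 1.7583 (local maximum)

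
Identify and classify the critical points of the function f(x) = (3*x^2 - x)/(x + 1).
f'(x) = (3*x^2 + 6*x - 1)/(x^2 + 2*x + 1)

Solve f'(x) = 0:
  f'(x) = (3*x^2 + 6*x - 1)/(x + 1)^2; the denominator is positive wherever f is defined, so f'(x) = 0 ⇔ 3*x^2 + 6*x - 1 = 0.
  3*x^2 + 6*x - 1 = 0 has no rational roots; quadratic formula: x = (-6 ± √48)/6.
  ⇒ x = -2*sqrt(3)/3 - 1 ≈ -2.1547, -1 + 2*sqrt(3)/3 ≈ 0.1547

f''(x) = 8/(x^3 + 3*x^2 + 3*x + 1)
Second-derivative test at each critical point:
  f''(-2.1547) = -5.1962 < 0 → local maximum
  f''(0.1547) = 5.1962 > 0 → local minimum

Critical points: x = -2*sqrt(3)/3 - 1 ≈ -2.1547 (local maximum); x = -1 + 2*sqrt(3)/3 ≈ 0.1547 (local minimum)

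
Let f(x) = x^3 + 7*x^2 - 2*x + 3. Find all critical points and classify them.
f'(x) = 3*x^2 + 14*x - 2

Solve f'(x) = 0:
  3*x^2 + 14*x - 2 = 0 has no rational roots; quadratic formula: x = (-14 ± √220)/6.
  ⇒ x = -sqrt(55)/3 - 7/3 ≈ -4.8054, -7/3 + sqrt(55)/3 ≈ 0.1387

f''(x) = 6*x + 14
Second-derivative test at each critical point:
  f''(-4.8054) = -14.8324 < 0 → local maximum
  f''(0.1387) = 14.8324 > 0 → local minimum

Critical points: x = -sqrt(55)/3 - 7/3 ≈ -4.8054 (local maximum); x = -7/3 + sqrt(55)/3 ≈ 0.1387 (local minimum)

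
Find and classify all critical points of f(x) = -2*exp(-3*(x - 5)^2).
f'(x) = 12*(x - 5)*exp(-3*(x - 5)^2)

Solve f'(x) = 0:
  f'(x) = (12*x - 60)·exp(-3*(x - 5)^2) and exp(-3*(x - 5)^2) > 0 for every x, so f'(x) = 0 ⇔ 12*x - 60 = 0.
  Factor: 12*x - 60 = 12*(x - 5) = 0.
  ⇒ x = 5

f''(x) = 12*(1 - 6*(x - 5)^2)*exp(-3*(x - 5)^2)
Second-derivative test at each critical point:
  f''(5) = 12 > 0 → local minimum

Critical points: x = 5 (local minimum)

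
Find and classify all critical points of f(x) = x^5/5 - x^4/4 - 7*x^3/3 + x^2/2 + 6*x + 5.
f'(x) = x^4 - x^3 - 7*x^2 + x + 6

Solve f'(x) = 0:
  Factor: x^4 - x^3 - 7*x^2 + x + 6 = (x - 3)*(x - 1)*(x + 1)*(x + 2) = 0.
  ⇒ x = -2, -1, 1, 3

f''(x) = 4*x^3 - 3*x^2 - 14*x + 1
Second-derivative test at each critical point:
  f''(-2) = -15 < 0 → local maximum
  f''(-1) = 8 > 0 → local minimum
  f''(1) = -12 < 0 → local maximum
  f''(3) = 40 > 0 → local minimum

Critical points: x = -2 (local maximum); x = -1 (local minimum); x = 1 (local maximum); x = 3 (local minimum)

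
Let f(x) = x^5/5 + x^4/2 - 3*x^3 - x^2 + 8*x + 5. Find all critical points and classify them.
f'(x) = x^4 + 2*x^3 - 9*x^2 - 2*x + 8

Solve f'(x) = 0:
  Factor: x^4 + 2*x^3 - 9*x^2 - 2*x + 8 = (x - 2)*(x - 1)*(x + 1)*(x + 4) = 0.
  ⇒ x = -4, -1, 1, 2

f''(x) = 4*x^3 + 6*x^2 - 18*x - 2
Second-derivative test at each critical point:
  f''(-4) = -90 < 0 → local maximum
  f''(-1) = 18 > 0 → local minimum
  f''(1) = -10 < 0 → local maximum
  f''(2) = 18 > 0 → local minimum

Critical points: x = -4 (local maximum); x = -1 (local minimum); x = 1 (local maximum); x = 2 (local minimum)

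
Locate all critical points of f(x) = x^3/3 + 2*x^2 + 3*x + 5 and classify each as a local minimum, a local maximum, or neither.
f'(x) = x^2 + 4*x + 3

Solve f'(x) = 0:
  Factor: x^2 + 4*x + 3 = (x + 1)*(x + 3) = 0.
  ⇒ x = -3, -1

f''(x) = 2*x + 4
Second-derivative test at each critical point:
  f''(-3) = -2 < 0 → local maximum
  f''(-1) = 2 > 0 → local minimum

Critical points: x = -3 (local maximum); x = -1 (local minimum)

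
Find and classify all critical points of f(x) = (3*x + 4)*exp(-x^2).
f'(x) = (-2*x*(3*x + 4) + 3)*exp(-x^2)

Solve f'(x) = 0:
  f'(x) = (-6*x^2 - 8*x + 3)·exp(-x^2) and exp(-x^2) > 0 for every x, so f'(x) = 0 ⇔ -6*x^2 - 8*x + 3 = 0.
  6*x^2 + 8*x - 3 = 0 has no rational roots; quadratic formula: x = (-8 ± √136)/12.
  ⇒ x = -sqrt(34)/6 - 2/3 ≈ -1.6385, -2/3 + sqrt(34)/6 ≈ 0.3052

f''(x) = 2*(2*x^2*(3*x + 4) - 9*x - 4)*exp(-x^2)
Second-derivative test at each critical point:
  f''(-1.6385) = 0.7959 > 0 → local minimum
  f''(0.3052) = -10.6250 < 0 → local maximum

Critical points: x = -sqrt(34)/6 - 2/3 ≈ -1.6385 (local minimum); x = -2/3 + sqrt(34)/6 ≈ 0.3052 (local maximum)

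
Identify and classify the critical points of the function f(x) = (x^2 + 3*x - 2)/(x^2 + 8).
f'(x) = (-3*x^2 + 20*x + 24)/(x^4 + 16*x^2 + 64)

Solve f'(x) = 0:
  f'(x) = -(3*x^2 - 20*x - 24)/(x^2 + 8)^2; the denominator is positive wherever f is defined, so f'(x) = 0 ⇔ -3*x^2 + 20*x + 24 = 0.
  3*x^2 - 20*x - 24 = 0 has no rational roots; quadratic formula: x = (20 ± √688)/6.
  ⇒ x = 10/3 - 2*sqrt(43)/3 ≈ -1.0383, 10/3 + 2*sqrt(43)/3 ≈ 7.7050

f''(x) = 2*(3*x^3 - 30*x^2 - 72*x + 80)/(x^6 + 24*x^4 + 192*x^2 + 512)
Second-derivative test at each critical point:
  f''(-1.0383) = 0.3183 > 0 → local minimum
  f''(7.7050) = -0.0058 < 0 → local maximum

Critical points: x = 10/3 - 2*sqrt(43)/3 ≈ -1.0383 (local minimum); x = 10/3 + 2*sqrt(43)/3 ≈ 7.7050 (local maximum)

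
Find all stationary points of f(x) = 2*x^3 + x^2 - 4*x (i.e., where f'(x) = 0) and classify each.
f'(x) = 6*x^2 + 2*x - 4

Solve f'(x) = 0:
  Factor: 6*x^2 + 2*x - 4 = 2*(x + 1)*(3*x - 2) = 0.
  ⇒ x = -1, 2/3

f''(x) = 12*x + 2
Second-derivative test at each critical point:
  f''(-1) = -10 < 0 → local maximum
  f''(2/3) = 10 > 0 → local minimum

Critical points: x = -1 (local maximum); x = 2/3 (local minimum)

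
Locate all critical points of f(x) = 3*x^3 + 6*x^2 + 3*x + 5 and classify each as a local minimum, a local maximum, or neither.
f'(x) = 9*x^2 + 12*x + 3

Solve f'(x) = 0:
  Factor: 9*x^2 + 12*x + 3 = 3*(x + 1)*(3*x + 1) = 0.
  ⇒ x = -1, -1/3

f''(x) = 18*x + 12
Second-derivative test at each critical point:
  f''(-1) = -6 < 0 → local maximum
  f''(-1/3) = 6 > 0 → local minimum

Critical points: x = -1 (local maximum); x = -1/3 (local minimum)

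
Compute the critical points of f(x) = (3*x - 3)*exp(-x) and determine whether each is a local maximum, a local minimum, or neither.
f'(x) = 3*(2 - x)*exp(-x)

Solve f'(x) = 0:
  f'(x) = (6 - 3*x)·exp(-x) and exp(-x) > 0 for every x, so f'(x) = 0 ⇔ 6 - 3*x = 0.
  Factor: 6 - 3*x = -3*(x - 2) = 0.
  ⇒ x = 2

f''(x) = 3*(x - 3)*exp(-x)
Second-derivative test at each critical point:
  f''(2) = -0.4060 < 0 → local maximum

Critical points: x = 2 (local maximum)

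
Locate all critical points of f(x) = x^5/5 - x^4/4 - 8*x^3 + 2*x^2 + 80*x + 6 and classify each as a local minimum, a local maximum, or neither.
f'(x) = x^4 - x^3 - 24*x^2 + 4*x + 80

Solve f'(x) = 0:
  Factor: x^4 - x^3 - 24*x^2 + 4*x + 80 = (x - 5)*(x - 2)*(x + 2)*(x + 4) = 0.
  ⇒ x = -4, -2, 2, 5

f''(x) = 4*x^3 - 3*x^2 - 48*x + 4
Second-derivative test at each critical point:
  f''(-4) = -108 < 0 → local maximum
  f''(-2) = 56 > 0 → local minimum
  f''(2) = -72 < 0 → local maximum
  f''(5) = 189 > 0 → local minimum

Critical points: x = -4 (local maximum); x = -2 (local minimum); x = 2 (local maximum); x = 5 (local minimum)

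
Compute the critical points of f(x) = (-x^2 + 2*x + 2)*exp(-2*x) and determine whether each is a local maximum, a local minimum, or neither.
f'(x) = 2*(x^2 - 3*x - 1)*exp(-2*x)

Solve f'(x) = 0:
  f'(x) = (2*x^2 - 6*x - 2)·exp(-2*x) and exp(-2*x) > 0 for every x, so f'(x) = 0 ⇔ 2*x^2 - 6*x - 2 = 0.
  Factor: 2*x^2 - 6*x - 2 = 2*(x^2 - 3*x - 1); x^2 - 3*x - 1 = 0 has no rational roots; quadratic formula: x = (3 ± √13)/2.
  ⇒ x = 3/2 - sqrt(13)/2 ≈ -0.3028, 3/2 + sqrt(13)/2 ≈ 3.3028

f''(x) = 2*(-2*x^2 + 8*x - 1)*exp(-2*x)
Second-derivative test at each critical point:
  f''(-0.3028) = -13.2126 < 0 → local maximum
  f''(3.3028) = 0.0098 > 0 → local minimum

Critical points: x = 3/2 - sqrt(13)/2 ≈ -0.3028 (local maximum); x = 3/2 + sqrt(13)/2 ≈ 3.3028 (local minimum)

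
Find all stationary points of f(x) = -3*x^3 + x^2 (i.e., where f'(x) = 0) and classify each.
f'(x) = x*(2 - 9*x)

Solve f'(x) = 0:
  Factor: -9*x^2 + 2*x = -x*(9*x - 2) = 0.
  ⇒ x = 0, 2/9

f''(x) = 2 - 18*x
Second-derivative test at each critical point:
  f''(0) = 2 > 0 → local minimum
  f''(2/9) = -2 < 0 → local maximum

Critical points: x = 0 (local minimum); x = 2/9 (local maximum)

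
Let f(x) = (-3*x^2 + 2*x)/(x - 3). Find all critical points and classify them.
f'(x) = 3*(-x^2 + 6*x - 2)/(x^2 - 6*x + 9)

Solve f'(x) = 0:
  f'(x) = -3*(x^2 - 6*x + 2)/(x - 3)^2; the denominator is positive wherever f is defined, so f'(x) = 0 ⇔ -3*x^2 + 18*x - 6 = 0.
  Factor: -3*x^2 + 18*x - 6 = -3*(x^2 - 6*x + 2); x^2 - 6*x + 2 = 0 has no rational roots; quadratic formula: x = (6 ± √28)/2.
  ⇒ x = 3 - sqrt(7) ≈ 0.3542, sqrt(7) + 3 ≈ 5.6458

f''(x) = -42/(x^3 - 9*x^2 + 27*x - 27)
Second-derivative test at each critical point:
  f''(0.3542) = 2.2678 > 0 → local minimum
  f''(5.6458) = -2.2678 < 0 → local maximum

Critical points: x = 3 - sqrt(7) ≈ 0.3542 (local minimum); x = sqrt(7) + 3 ≈ 5.6458 (local maximum)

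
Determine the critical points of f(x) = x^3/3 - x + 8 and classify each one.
f'(x) = x^2 - 1

Solve f'(x) = 0:
  Factor: x^2 - 1 = (x - 1)*(x + 1) = 0.
  ⇒ x = -1, 1

f''(x) = 2*x
Second-derivative test at each critical point:
  f''(-1) = -2 < 0 → local maximum
  f''(1) = 2 > 0 → local minimum

Critical points: x = -1 (local maximum); x = 1 (local minimum)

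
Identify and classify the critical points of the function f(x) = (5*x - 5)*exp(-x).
f'(x) = 5*(2 - x)*exp(-x)

Solve f'(x) = 0:
  f'(x) = (10 - 5*x)·exp(-x) and exp(-x) > 0 for every x, so f'(x) = 0 ⇔ 10 - 5*x = 0.
  Factor: 10 - 5*x = -5*(x - 2) = 0.
  ⇒ x = 2

f''(x) = 5*(x - 3)*exp(-x)
Second-derivative test at each critical point:
  f''(2) = -0.6767 < 0 → local maximum

Critical points: x = 2 (local maximum)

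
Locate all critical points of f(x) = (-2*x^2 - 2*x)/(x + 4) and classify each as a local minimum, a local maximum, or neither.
f'(x) = 2*(-x^2 - 8*x - 4)/(x^2 + 8*x + 16)

Solve f'(x) = 0:
  f'(x) = -2*(x^2 + 8*x + 4)/(x + 4)^2; the denominator is positive wherever f is defined, so f'(x) = 0 ⇔ -2*x^2 - 16*x - 8 = 0.
  Factor: -2*x^2 - 16*x - 8 = -2*(x^2 + 8*x + 4); x^2 + 8*x + 4 = 0 has no rational roots; quadratic formula: x = (-8 ± √48)/2.
  ⇒ x = -4 - 2*sqrt(3) ≈ -7.4641, -4 + 2*sqrt(3) ≈ -0.5359

f''(x) = -48/(x^3 + 12*x^2 + 48*x + 64)
Second-derivative test at each critical point:
  f''(-7.4641) = 1.1547 > 0 → local minimum
  f''(-0.5359) = -1.1547 < 0 → local maximum

Critical points: x = -4 - 2*sqrt(3) ≈ -7.4641 (local minimum); x = -4 + 2*sqrt(3) ≈ -0.5359 (local maximum)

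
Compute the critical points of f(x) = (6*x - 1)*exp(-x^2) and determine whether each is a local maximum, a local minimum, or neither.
f'(x) = 2*(-x*(6*x - 1) + 3)*exp(-x^2)

Solve f'(x) = 0:
  f'(x) = (-12*x^2 + 2*x + 6)·exp(-x^2) and exp(-x^2) > 0 for every x, so f'(x) = 0 ⇔ -12*x^2 + 2*x + 6 = 0.
  Factor: -12*x^2 + 2*x + 6 = -2*(6*x^2 - x - 3); 6*x^2 - x - 3 = 0 has no rational roots; quadratic formula: x = (1 ± √73)/12.
  ⇒ x = 1/12 - sqrt(73)/12 ≈ -0.6287, 1/12 + sqrt(73)/12 ≈ 0.7953

f''(x) = 2*(2*x^2*(6*x - 1) - 18*x + 1)*exp(-x^2)
Second-derivative test at each critical point:
  f''(-0.6287) = 11.5093 > 0 → local minimum
  f''(0.7953) = -9.0777 < 0 → local maximum

Critical points: x = 1/12 - sqrt(73)/12 ≈ -0.6287 (local minimum); x = 1/12 + sqrt(73)/12 ≈ 0.7953 (local maximum)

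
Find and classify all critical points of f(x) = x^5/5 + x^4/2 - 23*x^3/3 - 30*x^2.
f'(x) = x*(x^3 + 2*x^2 - 23*x - 60)

Solve f'(x) = 0:
  Factor: x^4 + 2*x^3 - 23*x^2 - 60*x = x*(x - 5)*(x + 3)*(x + 4) = 0.
  ⇒ x = -4, -3, 0, 5

f''(x) = 4*x^3 + 6*x^2 - 46*x - 60
Second-derivative test at each critical point:
  f''(-4) = -36 < 0 → local maximum
  f''(-3) = 24 > 0 → local minimum
  f''(0) = -60 < 0 → local maximum
  f''(5) = 360 > 0 → local minimum

Critical points: x = -4 (local maximum); x = -3 (local minimum); x = 0 (local maximum); x = 5 (local minimum)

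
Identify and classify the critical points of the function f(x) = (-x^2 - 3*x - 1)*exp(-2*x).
f'(x) = (2*x^2 + 4*x - 1)*exp(-2*x)

Solve f'(x) = 0:
  f'(x) = (2*x^2 + 4*x - 1)·exp(-2*x) and exp(-2*x) > 0 for every x, so f'(x) = 0 ⇔ 2*x^2 + 4*x - 1 = 0.
  2*x^2 + 4*x - 1 = 0 has no rational roots; quadratic formula: x = (-4 ± √24)/4.
  ⇒ x = -sqrt(6)/2 - 1 ≈ -2.2247, -1 + sqrt(6)/2 ≈ 0.2247

f''(x) = 2*(-2*x^2 - 2*x + 3)*exp(-2*x)
Second-derivative test at each critical point:
  f''(-2.2247) = -419.2707 < 0 → local maximum
  f''(0.2247) = 3.1253 > 0 → local minimum

Critical points: x = -sqrt(6)/2 - 1 ≈ -2.2247 (local maximum); x = -1 + sqrt(6)/2 ≈ 0.2247 (local minimum)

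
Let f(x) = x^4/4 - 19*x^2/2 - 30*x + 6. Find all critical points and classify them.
f'(x) = x^3 - 19*x - 30

Solve f'(x) = 0:
  Factor: x^3 - 19*x - 30 = (x - 5)*(x + 2)*(x + 3) = 0.
  ⇒ x = -3, -2, 5

f''(x) = 3*x^2 - 19
Second-derivative test at each critical point:
  f''(-3) = 8 > 0 → local minimum
  f''(-2) = -7 < 0 → local maximum
  f''(5) = 56 > 0 → local minimum

Critical points: x = -3 (local minimum); x = -2 (local maximum); x = 5 (local minimum)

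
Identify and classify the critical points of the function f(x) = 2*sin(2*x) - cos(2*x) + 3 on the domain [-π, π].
f'(x) = 2*sin(2*x) + 4*cos(2*x)

Solve f'(x) = 0 on [-π, π]:
  f'(x) = 0 ⇔ 2*cos(2*x) = -sin(2*x) ⇔ tan(2*x) = -2, i.e. 2*x = arctan(-2) + nπ; keep the solutions lying in [-π, π].
  ⇒ x = -pi/2 - atan(2)/2 ≈ -2.1244, -atan(2)/2 ≈ -0.5536, -atan(2)/2 + pi/2 ≈ 1.0172, pi - atan(2)/2 ≈ 2.5880

f''(x) = -8*sin(2*x) + 4*cos(2*x)
Second-derivative test at each critical point:
  f''(-2.1244) = -8.9443 < 0 → local maximum
  f''(-0.5536) = 8.9443 > 0 → local minimum
  f''(1.0172) = -8.9443 < 0 → local maximum
  f''(2.5880) = 8.9443 > 0 → local minimum

Critical points: x = -pi/2 - atan(2)/2 ≈ -2.1244 (local maximum); x = -atan(2)/2 ≈ -0.5536 (local minimum); x = -atan(2)/2 + pi/2 ≈ 1.0172 (local maximum); x = pi - atan(2)/2 ≈ 2.5880 (local minimum)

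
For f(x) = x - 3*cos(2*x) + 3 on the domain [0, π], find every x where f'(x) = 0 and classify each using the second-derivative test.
f'(x) = 6*sin(2*x) + 1

Solve f'(x) = 0 on [0, π]:
  f'(x) = 0 ⇔ sin(2*x) = -1/6, i.e. 2*x = arcsin(-1/6) + 2nπ or 2*x = π − arcsin(-1/6) + 2nπ; keep the solutions lying in [0, π].
  ⇒ x = asin(1/6)/2 + pi/2 ≈ 1.6545, pi - asin(1/6)/2 ≈ 3.0579

f''(x) = 12*cos(2*x)
Second-derivative test at each critical point:
  f''(1.6545) = -11.8322 < 0 → local maximum
  f''(3.0579) = 11.8322 > 0 → local minimum

Critical points: x = asin(1/6)/2 + pi/2 ≈ 1.6545 (local maximum); x = pi - asin(1/6)/2 ≈ 3.0579 (local minimum)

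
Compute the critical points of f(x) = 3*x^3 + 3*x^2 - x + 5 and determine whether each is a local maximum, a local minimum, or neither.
f'(x) = 9*x^2 + 6*x - 1

Solve f'(x) = 0:
  9*x^2 + 6*x - 1 = 0 has no rational roots; quadratic formula: x = (-6 ± √72)/18.
  ⇒ x = -sqrt(2)/3 - 1/3 ≈ -0.8047, -1/3 + sqrt(2)/3 ≈ 0.1381

f''(x) = 18*x + 6
Second-derivative test at each critical point:
  f''(-0.8047) = -8.4853 < 0 → local maximum
  f''(0.1381) = 8.4853 > 0 → local minimum

Critical points: x = -sqrt(2)/3 - 1/3 ≈ -0.8047 (local maximum); x = -1/3 + sqrt(2)/3 ≈ 0.1381 (local minimum)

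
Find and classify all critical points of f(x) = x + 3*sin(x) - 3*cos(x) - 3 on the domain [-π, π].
f'(x) = 3*sqrt(2)*sin(x + pi/4) + 1

Solve f'(x) = 0 on [-π, π]:
  f'(x) = 0 ⇔ 3*sin(x) + 3*cos(x) = -1. Write the left side as R·cos(x + φ) with R = √(3² + (-3)²) = 3*sqrt(2), cos φ = sqrt(2)/2, sin φ = -sqrt(2)/2; then cos(x + φ) = -sqrt(2)/6. Solve for x and keep the solutions lying in [-π, π].
  ⇒ x = atan((-sqrt(17) - 1)/(-1 + sqrt(17))) ≈ -1.0233, atan((-1 + sqrt(17))/(-sqrt(17) - 1)) + pi ≈ 2.5941

f''(x) = 3*sqrt(2)*cos(x + pi/4)
Second-derivative test at each critical point:
  f''(-1.0233) = 4.1231 > 0 → local minimum
  f''(2.5941) = -4.1231 < 0 → local maximum

Critical points: x = atan((-sqrt(17) - 1)/(-1 + sqrt(17))) ≈ -1.0233 (local minimum); x = atan((-1 + sqrt(17))/(-sqrt(17) - 1)) + pi ≈ 2.5941 (local maximum)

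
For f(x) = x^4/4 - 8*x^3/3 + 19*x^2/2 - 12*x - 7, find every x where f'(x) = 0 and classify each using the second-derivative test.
f'(x) = x^3 - 8*x^2 + 19*x - 12

Solve f'(x) = 0:
  Factor: x^3 - 8*x^2 + 19*x - 12 = (x - 4)*(x - 3)*(x - 1) = 0.
  ⇒ x = 1, 3, 4

f''(x) = 3*x^2 - 16*x + 19
Second-derivative test at each critical point:
  f''(1) = 6 > 0 → local minimum
  f''(3) = -2 < 0 → local maximum
  f''(4) = 3 > 0 → local minimum

Critical points: x = 1 (local minimum); x = 3 (local maximum); x = 4 (local minimum)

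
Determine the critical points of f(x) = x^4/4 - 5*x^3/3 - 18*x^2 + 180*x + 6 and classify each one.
f'(x) = x^3 - 5*x^2 - 36*x + 180

Solve f'(x) = 0:
  Factor: x^3 - 5*x^2 - 36*x + 180 = (x - 6)*(x - 5)*(x + 6) = 0.
  ⇒ x = -6, 5, 6

f''(x) = 3*x^2 - 10*x - 36
Second-derivative test at each critical point:
  f''(-6) = 132 > 0 → local minimum
  f''(5) = -11 < 0 → local maximum
  f''(6) = 12 > 0 → local minimum

Critical points: x = -6 (local minimum); x = 5 (local maximum); x = 6 (local minimum)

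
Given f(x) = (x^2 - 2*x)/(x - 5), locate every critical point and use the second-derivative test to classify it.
f'(x) = (x^2 - 10*x + 10)/(x^2 - 10*x + 25)

Solve f'(x) = 0:
  f'(x) = (x^2 - 10*x + 10)/(x - 5)^2; the denominator is positive wherever f is defined, so f'(x) = 0 ⇔ x^2 - 10*x + 10 = 0.
  x^2 - 10*x + 10 = 0 has no rational roots; quadratic formula: x = (10 ± √60)/2.
  ⇒ x = 5 - sqrt(15) ≈ 1.1270, sqrt(15) + 5 ≈ 8.8730

f''(x) = 30/(x^3 - 15*x^2 + 75*x - 125)
Second-derivative test at each critical point:
  f''(1.1270) = -0.5164 < 0 → local maximum
  f''(8.8730) = 0.5164 > 0 → local minimum

Critical points: x = 5 - sqrt(15) ≈ 1.1270 (local maximum); x = sqrt(15) + 5 ≈ 8.8730 (local minimum)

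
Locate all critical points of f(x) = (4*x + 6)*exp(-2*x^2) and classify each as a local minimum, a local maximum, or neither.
f'(x) = 4*(-2*x*(2*x + 3) + 1)*exp(-2*x^2)

Solve f'(x) = 0:
  f'(x) = (-16*x^2 - 24*x + 4)·exp(-2*x^2) and exp(-2*x^2) > 0 for every x, so f'(x) = 0 ⇔ -16*x^2 - 24*x + 4 = 0.
  Factor: -16*x^2 - 24*x + 4 = -4*(4*x^2 + 6*x - 1); 4*x^2 + 6*x - 1 = 0 has no rational roots; quadratic formula: x = (-6 ± √52)/8.
  ⇒ x = -sqrt(13)/4 - 3/4 ≈ -1.6514, -3/4 + sqrt(13)/4 ≈ 0.1514

f''(x) = 8*(4*x^2*(2*x + 3) - 6*x - 3)*exp(-2*x^2)
Second-derivative test at each critical point:
  f''(-1.6514) = 0.1234 > 0 → local minimum
  f''(0.1514) = -27.5521 < 0 → local maximum

Critical points: x = -sqrt(13)/4 - 3/4 ≈ -1.6514 (local minimum); x = -3/4 + sqrt(13)/4 ≈ 0.1514 (local maximum)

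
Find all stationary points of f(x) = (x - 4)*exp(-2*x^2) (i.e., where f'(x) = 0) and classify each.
f'(x) = (-4*x*(x - 4) + 1)*exp(-2*x^2)

Solve f'(x) = 0:
  f'(x) = (-4*x^2 + 16*x + 1)·exp(-2*x^2) and exp(-2*x^2) > 0 for every x, so f'(x) = 0 ⇔ -4*x^2 + 16*x + 1 = 0.
  4*x^2 - 16*x - 1 = 0 has no rational roots; quadratic formula: x = (16 ± √272)/8.
  ⇒ x = 2 - sqrt(17)/2 ≈ -0.0616, 2 + sqrt(17)/2 ≈ 4.0616

f''(x) = 4*(4*x^2*(x - 4) - 3*x + 4)*exp(-2*x^2)
Second-derivative test at each critical point:
  f''(-0.0616) = 16.3679 > 0 → local minimum
  f''(4.0616) = -7.742e-14 < 0 → local maximum

Critical points: x = 2 - sqrt(17)/2 ≈ -0.0616 (local minimum); x = 2 + sqrt(17)/2 ≈ 4.0616 (local maximum)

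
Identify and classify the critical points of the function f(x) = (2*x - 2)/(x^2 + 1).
f'(x) = 2*(x^2 - 2*x*(x - 1) + 1)/(x^2 + 1)^2

Solve f'(x) = 0:
  f'(x) = -2*(x^2 - 2*x - 1)/(x^2 + 1)^2; the denominator is positive wherever f is defined, so f'(x) = 0 ⇔ -2*x^2 + 4*x + 2 = 0.
  Factor: -2*x^2 + 4*x + 2 = -2*(x^2 - 2*x - 1); x^2 - 2*x - 1 = 0 has no rational roots; quadratic formula: x = (2 ± √8)/2.
  ⇒ x = 1 - sqrt(2) ≈ -0.4142, 1 + sqrt(2) ≈ 2.4142

f''(x) = 4*(4*x^2*(x - 1) + (1 - 3*x)*(x^2 + 1))/(x^2 + 1)^3
Second-derivative test at each critical point:
  f''(-0.4142) = 4.1213 > 0 → local minimum
  f''(2.4142) = -0.1213 < 0 → local maximum

Critical points: x = 1 - sqrt(2) ≈ -0.4142 (local minimum); x = 1 + sqrt(2) ≈ 2.4142 (local maximum)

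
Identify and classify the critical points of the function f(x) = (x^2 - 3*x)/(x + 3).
f'(x) = (x^2 + 6*x - 9)/(x^2 + 6*x + 9)

Solve f'(x) = 0:
  f'(x) = (x^2 + 6*x - 9)/(x + 3)^2; the denominator is positive wherever f is defined, so f'(x) = 0 ⇔ x^2 + 6*x - 9 = 0.
  x^2 + 6*x - 9 = 0 has no rational roots; quadratic formula: x = (-6 ± √72)/2.
  ⇒ x = -3*sqrt(2) - 3 ≈ -7.2426, -3 + 3*sqrt(2) ≈ 1.2426

f''(x) = 36/(x^3 + 9*x^2 + 27*x + 27)
Second-derivative test at each critical point:
  f''(-7.2426) = -0.4714 < 0 → local maximum
  f''(1.2426) = 0.4714 > 0 → local minimum

Critical points: x = -3*sqrt(2) - 3 ≈ -7.2426 (local maximum); x = -3 + 3*sqrt(2) ≈ 1.2426 (local minimum)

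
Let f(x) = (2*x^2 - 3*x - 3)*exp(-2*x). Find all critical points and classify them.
f'(x) = (-4*x^2 + 10*x + 3)*exp(-2*x)

Solve f'(x) = 0:
  f'(x) = (-4*x^2 + 10*x + 3)·exp(-2*x) and exp(-2*x) > 0 for every x, so f'(x) = 0 ⇔ -4*x^2 + 10*x + 3 = 0.
  4*x^2 - 10*x - 3 = 0 has no rational roots; quadratic formula: x = (10 ± √148)/8.
  ⇒ x = 5/4 - sqrt(37)/4 ≈ -0.2707, 5/4 + sqrt(37)/4 ≈ 2.7707

f''(x) = 4*(2*x^2 - 7*x + 1)*exp(-2*x)
Second-derivative test at each critical point:
  f''(-0.2707) = 20.9050 > 0 → local minimum
  f''(2.7707) = -0.0477 < 0 → local maximum

Critical points: x = 5/4 - sqrt(37)/4 ≈ -0.2707 (local minimum); x = 5/4 + sqrt(37)/4 ≈ 2.7707 (local maximum)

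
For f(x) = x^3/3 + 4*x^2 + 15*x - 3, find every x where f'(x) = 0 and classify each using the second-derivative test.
f'(x) = x^2 + 8*x + 15

Solve f'(x) = 0:
  Factor: x^2 + 8*x + 15 = (x + 3)*(x + 5) = 0.
  ⇒ x = -5, -3

f''(x) = 2*x + 8
Second-derivative test at each critical point:
  f''(-5) = -2 < 0 → local maximum
  f''(-3) = 2 > 0 → local minimum

Critical points: x = -5 (local maximum); x = -3 (local minimum)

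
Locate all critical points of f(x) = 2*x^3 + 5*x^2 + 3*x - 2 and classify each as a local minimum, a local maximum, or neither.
f'(x) = 6*x^2 + 10*x + 3

Solve f'(x) = 0:
  6*x^2 + 10*x + 3 = 0 has no rational roots; quadratic formula: x = (-10 ± √28)/12.
  ⇒ x = -5/6 - sqrt(7)/6 ≈ -1.2743, -5/6 + sqrt(7)/6 ≈ -0.3924

f''(x) = 12*x + 10
Second-derivative test at each critical point:
  f''(-1.2743) = -5.2915 < 0 → local maximum
  f''(-0.3924) = 5.2915 > 0 → local minimum

Critical points: x = -5/6 - sqrt(7)/6 ≈ -1.2743 (local maximum); x = -5/6 + sqrt(7)/6 ≈ -0.3924 (local minimum)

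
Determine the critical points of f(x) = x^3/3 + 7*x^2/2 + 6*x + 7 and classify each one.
f'(x) = x^2 + 7*x + 6

Solve f'(x) = 0:
  Factor: x^2 + 7*x + 6 = (x + 1)*(x + 6) = 0.
  ⇒ x = -6, -1

f''(x) = 2*x + 7
Second-derivative test at each critical point:
  f''(-6) = -5 < 0 → local maximum
  f''(-1) = 5 > 0 → local minimum

Critical points: x = -6 (local maximum); x = -1 (local minimum)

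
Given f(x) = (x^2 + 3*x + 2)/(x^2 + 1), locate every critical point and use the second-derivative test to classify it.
f'(x) = (-3*x^2 - 2*x + 3)/(x^4 + 2*x^2 + 1)

Solve f'(x) = 0:
  f'(x) = -(3*x^2 + 2*x - 3)/(x^2 + 1)^2; the denominator is positive wherever f is defined, so f'(x) = 0 ⇔ -3*x^2 - 2*x + 3 = 0.
  3*x^2 + 2*x - 3 = 0 has no rational roots; quadratic formula: x = (-2 ± √40)/6.
  ⇒ x = -sqrt(10)/3 - 1/3 ≈ -1.3874, -1/3 + sqrt(10)/3 ≈ 0.7208

f''(x) = 2*(3*x^3 + 3*x^2 - 9*x - 1)/(x^6 + 3*x^4 + 3*x^2 + 1)
Second-derivative test at each critical point:
  f''(-1.3874) = 0.7393 > 0 → local minimum
  f''(0.7208) = -2.7393 < 0 → local maximum

Critical points: x = -sqrt(10)/3 - 1/3 ≈ -1.3874 (local minimum); x = -1/3 + sqrt(10)/3 ≈ 0.7208 (local maximum)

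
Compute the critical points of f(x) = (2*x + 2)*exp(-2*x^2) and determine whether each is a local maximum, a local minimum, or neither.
f'(x) = 2*(-4*x*(x + 1) + 1)*exp(-2*x^2)

Solve f'(x) = 0:
  f'(x) = (-8*x^2 - 8*x + 2)·exp(-2*x^2) and exp(-2*x^2) > 0 for every x, so f'(x) = 0 ⇔ -8*x^2 - 8*x + 2 = 0.
  Factor: -8*x^2 - 8*x + 2 = -2*(4*x^2 + 4*x - 1); 4*x^2 + 4*x - 1 = 0 has no rational roots; quadratic formula: x = (-4 ± √32)/8.
  ⇒ x = -sqrt(2)/2 - 1/2 ≈ -1.2071, -1/2 + sqrt(2)/2 ≈ 0.2071

f''(x) = 8*(4*x^2*(x + 1) - 3*x - 1)*exp(-2*x^2)
Second-derivative test at each critical point:
  f''(-1.2071) = 0.6137 > 0 → local minimum
  f''(0.2071) = -10.3836 < 0 → local maximum

Critical points: x = -sqrt(2)/2 - 1/2 ≈ -1.2071 (local minimum); x = -1/2 + sqrt(2)/2 ≈ 0.2071 (local maximum)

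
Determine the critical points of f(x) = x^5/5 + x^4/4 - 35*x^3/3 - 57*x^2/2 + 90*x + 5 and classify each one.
f'(x) = x^4 + x^3 - 35*x^2 - 57*x + 90

Solve f'(x) = 0:
  Factor: x^4 + x^3 - 35*x^2 - 57*x + 90 = (x - 6)*(x - 1)*(x + 3)*(x + 5) = 0.
  ⇒ x = -5, -3, 1, 6

f''(x) = 4*x^3 + 3*x^2 - 70*x - 57
Second-derivative test at each critical point:
  f''(-5) = -132 < 0 → local maximum
  f''(-3) = 72 > 0 → local minimum
  f''(1) = -120 < 0 → local maximum
  f''(6) = 495 > 0 → local minimum

Critical points: x = -5 (local maximum); x = -3 (local minimum); x = 1 (local maximum); x = 6 (local minimum)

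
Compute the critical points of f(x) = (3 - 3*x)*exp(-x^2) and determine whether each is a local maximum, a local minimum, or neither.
f'(x) = 3*(2*x*(x - 1) - 1)*exp(-x^2)

Solve f'(x) = 0:
  f'(x) = (6*x^2 - 6*x - 3)·exp(-x^2) and exp(-x^2) > 0 for every x, so f'(x) = 0 ⇔ 6*x^2 - 6*x - 3 = 0.
  Factor: 6*x^2 - 6*x - 3 = 3*(2*x^2 - 2*x - 1); 2*x^2 - 2*x - 1 = 0 has no rational roots; quadratic formula: x = (2 ± √12)/4.
  ⇒ x = 1/2 - sqrt(3)/2 ≈ -0.3660, 1/2 + sqrt(3)/2 ≈ 1.3660

f''(x) = 6*(2*x^2*(1 - x) + 3*x - 1)*exp(-x^2)
Second-derivative test at each critical point:
  f''(-0.3660) = -9.0892 < 0 → local maximum
  f''(1.3660) = 1.6081 > 0 → local minimum

Critical points: x = 1/2 - sqrt(3)/2 ≈ -0.3660 (local maximum); x = 1/2 + sqrt(3)/2 ≈ 1.3660 (local minimum)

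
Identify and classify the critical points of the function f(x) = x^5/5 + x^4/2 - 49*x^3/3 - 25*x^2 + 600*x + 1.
f'(x) = x^4 + 2*x^3 - 49*x^2 - 50*x + 600

Solve f'(x) = 0:
  Factor: x^4 + 2*x^3 - 49*x^2 - 50*x + 600 = (x - 5)*(x - 4)*(x + 5)*(x + 6) = 0.
  ⇒ x = -6, -5, 4, 5

f''(x) = 4*x^3 + 6*x^2 - 98*x - 50
Second-derivative test at each critical point:
  f''(-6) = -110 < 0 → local maximum
  f''(-5) = 90 > 0 → local minimum
  f''(4) = -90 < 0 → local maximum
  f''(5) = 110 > 0 → local minimum

Critical points: x = -6 (local maximum); x = -5 (local minimum); x = 4 (local maximum); x = 5 (local minimum)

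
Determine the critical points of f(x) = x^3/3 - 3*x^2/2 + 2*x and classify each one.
f'(x) = x^2 - 3*x + 2

Solve f'(x) = 0:
  Factor: x^2 - 3*x + 2 = (x - 2)*(x - 1) = 0.
  ⇒ x = 1, 2

f''(x) = 2*x - 3
Second-derivative test at each critical point:
  f''(1) = -1 < 0 → local maximum
  f''(2) = 1 > 0 → local minimum

Critical points: x = 1 (local maximum); x = 2 (local minimum)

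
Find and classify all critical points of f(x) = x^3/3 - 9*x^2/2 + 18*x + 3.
f'(x) = x^2 - 9*x + 18

Solve f'(x) = 0:
  Factor: x^2 - 9*x + 18 = (x - 6)*(x - 3) = 0.
  ⇒ x = 3, 6

f''(x) = 2*x - 9
Second-derivative test at each critical point:
  f''(3) = -3 < 0 → local maximum
  f''(6) = 3 > 0 → local minimum

Critical points: x = 3 (local maximum); x = 6 (local minimum)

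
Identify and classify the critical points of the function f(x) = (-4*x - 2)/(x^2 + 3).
f'(x) = 4*(x^2 + x - 3)/(x^4 + 6*x^2 + 9)

Solve f'(x) = 0:
  f'(x) = 4*(x^2 + x - 3)/(x^2 + 3)^2; the denominator is positive wherever f is defined, so f'(x) = 0 ⇔ 4*x^2 + 4*x - 12 = 0.
  Factor: 4*x^2 + 4*x - 12 = 4*(x^2 + x - 3); x^2 + x - 3 = 0 has no rational roots; quadratic formula: x = (-1 ± √13)/2.
  ⇒ x = -sqrt(13)/2 - 1/2 ≈ -2.3028, -1/2 + sqrt(13)/2 ≈ 1.3028

f''(x) = 4*(-4*x^2*(2*x + 1) + (6*x + 1)*(x^2 + 3))/(x^2 + 3)^3
Second-derivative test at each critical point:
  f''(-2.3028) = -0.2092 < 0 → local maximum
  f''(1.3028) = 0.6537 > 0 → local minimum

Critical points: x = -sqrt(13)/2 - 1/2 ≈ -2.3028 (local maximum); x = -1/2 + sqrt(13)/2 ≈ 1.3028 (local minimum)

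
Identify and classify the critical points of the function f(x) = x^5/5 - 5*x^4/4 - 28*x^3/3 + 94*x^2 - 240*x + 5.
f'(x) = x^4 - 5*x^3 - 28*x^2 + 188*x - 240

Solve f'(x) = 0:
  Factor: x^4 - 5*x^3 - 28*x^2 + 188*x - 240 = (x - 5)*(x - 4)*(x - 2)*(x + 6) = 0.
  ⇒ x = -6, 2, 4, 5

f''(x) = 4*x^3 - 15*x^2 - 56*x + 188
Second-derivative test at each critical point:
  f''(-6) = -880 < 0 → local maximum
  f''(2) = 48 > 0 → local minimum
  f''(4) = -20 < 0 → local maximum
  f''(5) = 33 > 0 → local minimum

Critical points: x = -6 (local maximum); x = 2 (local minimum); x = 4 (local maximum); x = 5 (local minimum)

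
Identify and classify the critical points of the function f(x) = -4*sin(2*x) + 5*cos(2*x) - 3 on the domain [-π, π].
f'(x) = -10*sin(2*x) - 8*cos(2*x)

Solve f'(x) = 0 on [-π, π]:
  f'(x) = 0 ⇔ -4*cos(2*x) = 5*sin(2*x) ⇔ tan(2*x) = -4/5, i.e. 2*x = arctan(-4/5) + nπ; keep the solutions lying in [-π, π].
  ⇒ x = -pi/2 - atan(4/5)/2 ≈ -1.9082, -atan(4/5)/2 ≈ -0.3374, -atan(4/5)/2 + pi/2 ≈ 1.2334, pi - atan(4/5)/2 ≈ 2.8042

f''(x) = 16*sin(2*x) - 20*cos(2*x)
Second-derivative test at each critical point:
  f''(-1.9082) = 25.6125 > 0 → local minimum
  f''(-0.3374) = -25.6125 < 0 → local maximum
  f''(1.2334) = 25.6125 > 0 → local minimum
  f''(2.8042) = -25.6125 < 0 → local maximum

Critical points: x = -pi/2 - atan(4/5)/2 ≈ -1.9082 (local minimum); x = -atan(4/5)/2 ≈ -0.3374 (local maximum); x = -atan(4/5)/2 + pi/2 ≈ 1.2334 (local minimum); x = pi - atan(4/5)/2 ≈ 2.8042 (local maximum)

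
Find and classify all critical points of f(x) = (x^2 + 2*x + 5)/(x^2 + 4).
f'(x) = 2*(-x^2 - x + 4)/(x^4 + 8*x^2 + 16)

Solve f'(x) = 0:
  f'(x) = -2*(x^2 + x - 4)/(x^2 + 4)^2; the denominator is positive wherever f is defined, so f'(x) = 0 ⇔ -2*x^2 - 2*x + 8 = 0.
  Factor: -2*x^2 - 2*x + 8 = -2*(x^2 + x - 4); x^2 + x - 4 = 0 has no rational roots; quadratic formula: x = (-1 ± √17)/2.
  ⇒ x = -sqrt(17)/2 - 1/2 ≈ -2.5616, -1/2 + sqrt(17)/2 ≈ 1.5616

f''(x) = 2*(2*x^3 + 3*x^2 - 24*x - 4)/(x^6 + 12*x^4 + 48*x^2 + 64)
Second-derivative test at each critical point:
  f''(-2.5616) = 0.0739 > 0 → local minimum
  f''(1.5616) = -0.1989 < 0 → local maximum

Critical points: x = -sqrt(17)/2 - 1/2 ≈ -2.5616 (local minimum); x = -1/2 + sqrt(17)/2 ≈ 1.5616 (local maximum)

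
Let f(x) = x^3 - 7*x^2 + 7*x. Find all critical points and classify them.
f'(x) = 3*x^2 - 14*x + 7

Solve f'(x) = 0:
  3*x^2 - 14*x + 7 = 0 has no rational roots; quadratic formula: x = (14 ± √112)/6.
  ⇒ x = 7/3 - 2*sqrt(7)/3 ≈ 0.5695, 2*sqrt(7)/3 + 7/3 ≈ 4.0972

f''(x) = 6*x - 14
Second-derivative test at each critical point:
  f''(0.5695) = -10.5830 < 0 → local maximum
  f''(4.0972) = 10.5830 > 0 → local minimum

Critical points: x = 7/3 - 2*sqrt(7)/3 ≈ 0.5695 (local maximum); x = 2*sqrt(7)/3 + 7/3 ≈ 4.0972 (local minimum)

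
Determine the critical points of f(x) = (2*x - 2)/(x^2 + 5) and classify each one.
f'(x) = 2*(x^2 - 2*x*(x - 1) + 5)/(x^2 + 5)^2

Solve f'(x) = 0:
  f'(x) = -2*(x^2 - 2*x - 5)/(x^2 + 5)^2; the denominator is positive wherever f is defined, so f'(x) = 0 ⇔ -2*x^2 + 4*x + 10 = 0.
  Factor: -2*x^2 + 4*x + 10 = -2*(x^2 - 2*x - 5); x^2 - 2*x - 5 = 0 has no rational roots; quadratic formula: x = (2 ± √24)/2.
  ⇒ x = 1 - sqrt(6) ≈ -1.4495, 1 + sqrt(6) ≈ 3.4495

f''(x) = 4*(4*x^2*(x - 1) + (1 - 3*x)*(x^2 + 5))/(x^2 + 5)^3
Second-derivative test at each critical point:
  f''(-1.4495) = 0.1943 > 0 → local minimum
  f''(3.4495) = -0.0343 < 0 → local maximum

Critical points: x = 1 - sqrt(6) ≈ -1.4495 (local minimum); x = 1 + sqrt(6) ≈ 3.4495 (local maximum)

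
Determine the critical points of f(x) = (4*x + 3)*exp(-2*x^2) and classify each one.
f'(x) = 4*(-x*(4*x + 3) + 1)*exp(-2*x^2)

Solve f'(x) = 0:
  f'(x) = (-16*x^2 - 12*x + 4)·exp(-2*x^2) and exp(-2*x^2) > 0 for every x, so f'(x) = 0 ⇔ -16*x^2 - 12*x + 4 = 0.
  Factor: -16*x^2 - 12*x + 4 = -4*(x + 1)*(4*x - 1) = 0.
  ⇒ x = -1, 1/4

f''(x) = 4*(4*x^2*(4*x + 3) - 12*x - 3)*exp(-2*x^2)
Second-derivative test at each critical point:
  f''(-1) = 2.7067 > 0 → local minimum
  f''(1/4) = -17.6499 < 0 → local maximum

Critical points: x = -1 (local minimum); x = 1/4 (local maximum)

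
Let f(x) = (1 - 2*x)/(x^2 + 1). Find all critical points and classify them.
f'(x) = 2*(x^2 - x - 1)/(x^4 + 2*x^2 + 1)

Solve f'(x) = 0:
  f'(x) = 2*(x^2 - x - 1)/(x^2 + 1)^2; the denominator is positive wherever f is defined, so f'(x) = 0 ⇔ 2*x^2 - 2*x - 2 = 0.
  Factor: 2*x^2 - 2*x - 2 = 2*(x^2 - x - 1); x^2 - x - 1 = 0 has no rational roots; quadratic formula: x = (1 ± √5)/2.
  ⇒ x = 1/2 - sqrt(5)/2 ≈ -0.6180, 1/2 + sqrt(5)/2 ≈ 1.6180

f''(x) = 2*(4*x^2*(1 - 2*x) + (6*x - 1)*(x^2 + 1))/(x^2 + 1)^3
Second-derivative test at each critical point:
  f''(-0.6180) = -2.3416 < 0 → local maximum
  f''(1.6180) = 0.3416 > 0 → local minimum

Critical points: x = 1/2 - sqrt(5)/2 ≈ -0.6180 (local maximum); x = 1/2 + sqrt(5)/2 ≈ 1.6180 (local minimum)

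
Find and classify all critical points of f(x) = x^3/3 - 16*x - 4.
f'(x) = x^2 - 16

Solve f'(x) = 0:
  Factor: x^2 - 16 = (x - 4)*(x + 4) = 0.
  ⇒ x = -4, 4

f''(x) = 2*x
Second-derivative test at each critical point:
  f''(-4) = -8 < 0 → local maximum
  f''(4) = 8 > 0 → local minimum

Critical points: x = -4 (local maximum); x = 4 (local minimum)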